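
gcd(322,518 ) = 14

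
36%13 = 10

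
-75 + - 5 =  - 80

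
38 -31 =7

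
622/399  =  622/399=1.56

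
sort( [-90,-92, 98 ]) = [ - 92, - 90,98] 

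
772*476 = 367472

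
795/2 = 397+ 1/2 = 397.50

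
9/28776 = 3/9592 = 0.00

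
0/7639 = 0= 0.00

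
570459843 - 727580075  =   - 157120232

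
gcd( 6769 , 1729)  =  7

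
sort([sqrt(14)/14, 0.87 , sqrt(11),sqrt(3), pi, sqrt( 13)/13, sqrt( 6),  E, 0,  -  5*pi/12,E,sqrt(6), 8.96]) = [ - 5*pi/12, 0, sqrt(14)/14, sqrt (13 ) /13, 0.87,sqrt(3), sqrt(6),sqrt(6), E,E, pi,sqrt( 11 ),  8.96 ] 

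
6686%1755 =1421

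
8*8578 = 68624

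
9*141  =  1269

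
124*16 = 1984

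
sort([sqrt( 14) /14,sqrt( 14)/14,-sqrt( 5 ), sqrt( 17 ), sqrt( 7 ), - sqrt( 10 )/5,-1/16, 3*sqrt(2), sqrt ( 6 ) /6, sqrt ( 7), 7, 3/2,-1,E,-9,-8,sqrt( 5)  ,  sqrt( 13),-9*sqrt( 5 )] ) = [ - 9*sqrt( 5 ), - 9,-8,-sqrt( 5 ),-1,-sqrt( 10) /5, - 1/16,sqrt( 14)/14,sqrt( 14) /14, sqrt( 6)/6 , 3/2, sqrt( 5 ),sqrt( 7),  sqrt(7), E, sqrt( 13),sqrt( 17),3*sqrt( 2)  ,  7]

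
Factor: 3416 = 2^3*7^1*61^1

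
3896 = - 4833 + 8729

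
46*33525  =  1542150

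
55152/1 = 55152 = 55152.00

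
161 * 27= 4347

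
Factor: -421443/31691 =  - 3^4* 11^1*67^(-1 ) = -891/67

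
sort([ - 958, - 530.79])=[ - 958, - 530.79 ] 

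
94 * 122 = 11468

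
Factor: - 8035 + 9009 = 974=2^1*487^1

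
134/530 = 67/265 =0.25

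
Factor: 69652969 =69652969^1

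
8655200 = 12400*698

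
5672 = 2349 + 3323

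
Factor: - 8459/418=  - 2^ ( - 1)*19^( - 1 )*769^1 = - 769/38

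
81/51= 1 + 10/17 =1.59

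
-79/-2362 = 79/2362 = 0.03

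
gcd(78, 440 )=2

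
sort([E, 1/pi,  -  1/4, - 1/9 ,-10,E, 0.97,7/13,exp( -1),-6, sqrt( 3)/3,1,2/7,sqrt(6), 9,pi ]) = [ - 10, - 6, - 1/4,  -  1/9, 2/7,1/pi,exp( - 1 ),7/13,sqrt( 3)/3,0.97,1,sqrt(6) , E,E,  pi,  9] 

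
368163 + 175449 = 543612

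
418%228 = 190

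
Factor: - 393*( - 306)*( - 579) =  - 2^1*3^4*17^1*131^1*193^1 = - 69629382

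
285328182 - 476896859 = - 191568677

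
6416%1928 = 632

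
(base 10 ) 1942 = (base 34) 1n4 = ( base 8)3626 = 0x796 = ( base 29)28s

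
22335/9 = 7445/3 =2481.67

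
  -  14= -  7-7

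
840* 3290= 2763600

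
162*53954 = 8740548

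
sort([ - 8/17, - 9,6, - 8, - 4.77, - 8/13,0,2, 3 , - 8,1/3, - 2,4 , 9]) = [ - 9, - 8, - 8, - 4.77, - 2, - 8/13, - 8/17,  0,1/3,2,3, 4, 6, 9]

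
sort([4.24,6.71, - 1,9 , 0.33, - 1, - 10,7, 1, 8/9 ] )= [ - 10,- 1, - 1,0.33, 8/9, 1,4.24,6.71, 7,9 ]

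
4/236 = 1/59 = 0.02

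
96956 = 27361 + 69595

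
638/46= 13+ 20/23 = 13.87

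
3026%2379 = 647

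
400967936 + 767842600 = 1168810536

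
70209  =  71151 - 942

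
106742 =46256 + 60486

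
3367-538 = 2829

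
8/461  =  8/461 = 0.02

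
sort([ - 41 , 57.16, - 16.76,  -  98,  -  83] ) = [ - 98, -83, - 41, - 16.76 , 57.16]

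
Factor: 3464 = 2^3*433^1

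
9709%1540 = 469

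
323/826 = 323/826 = 0.39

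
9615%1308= 459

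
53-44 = 9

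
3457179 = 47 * 73557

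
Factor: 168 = 2^3*3^1*7^1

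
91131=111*821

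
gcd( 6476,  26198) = 2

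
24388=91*268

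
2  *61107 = 122214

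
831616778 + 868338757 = 1699955535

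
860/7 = 860/7 = 122.86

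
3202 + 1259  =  4461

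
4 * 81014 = 324056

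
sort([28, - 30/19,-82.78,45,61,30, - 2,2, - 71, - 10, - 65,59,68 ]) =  [ - 82.78, - 71, - 65,-10, - 2, - 30/19, 2,28, 30,45,59, 61, 68]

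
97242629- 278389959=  - 181147330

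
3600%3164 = 436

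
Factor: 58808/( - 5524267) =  - 2^3*7^( - 1)*7351^1*789181^( - 1)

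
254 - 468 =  - 214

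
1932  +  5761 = 7693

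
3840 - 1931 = 1909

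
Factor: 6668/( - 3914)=-3334/1957 = -  2^1 * 19^(-1)*103^( - 1 )*1667^1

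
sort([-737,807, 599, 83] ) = [ - 737 , 83 , 599,807 ] 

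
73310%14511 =755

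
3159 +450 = 3609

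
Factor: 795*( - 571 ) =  - 3^1*5^1*53^1*571^1 = - 453945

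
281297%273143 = 8154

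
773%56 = 45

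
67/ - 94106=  -67/94106 =-0.00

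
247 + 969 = 1216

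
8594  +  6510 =15104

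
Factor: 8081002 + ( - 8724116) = - 643114  =  - 2^1*89^1*3613^1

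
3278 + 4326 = 7604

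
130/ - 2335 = - 1+441/467 =- 0.06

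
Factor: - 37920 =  - 2^5*3^1*5^1* 79^1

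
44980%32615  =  12365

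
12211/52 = 234 + 43/52 = 234.83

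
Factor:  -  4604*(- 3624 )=2^5*3^1*151^1*1151^1 = 16684896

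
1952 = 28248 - 26296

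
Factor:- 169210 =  - 2^1*5^1*16921^1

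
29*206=5974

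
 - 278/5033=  -1 + 4755/5033 = - 0.06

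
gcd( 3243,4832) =1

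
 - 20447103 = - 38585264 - -18138161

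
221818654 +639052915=860871569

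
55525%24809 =5907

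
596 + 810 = 1406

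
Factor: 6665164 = 2^2*11^2*47^1*293^1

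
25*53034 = 1325850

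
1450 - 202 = 1248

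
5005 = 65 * 77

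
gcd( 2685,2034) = 3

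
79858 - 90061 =  -  10203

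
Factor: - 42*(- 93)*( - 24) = - 93744=-2^4*3^3*7^1*31^1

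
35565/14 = 35565/14  =  2540.36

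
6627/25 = 265 + 2/25 =265.08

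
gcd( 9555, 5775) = 105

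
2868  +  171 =3039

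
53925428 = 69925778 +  - 16000350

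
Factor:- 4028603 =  - 4028603^1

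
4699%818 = 609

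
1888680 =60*31478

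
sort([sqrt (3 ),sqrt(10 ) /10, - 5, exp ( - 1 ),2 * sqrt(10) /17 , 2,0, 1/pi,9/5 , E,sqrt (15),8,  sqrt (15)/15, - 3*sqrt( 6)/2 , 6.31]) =[ -5, - 3*sqrt (6 )/2,0,sqrt(15)/15, sqrt(10 )/10,1/pi,exp( - 1),2*sqrt( 10)/17,sqrt( 3 ),9/5,2,E, sqrt( 15),6.31, 8]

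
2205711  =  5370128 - 3164417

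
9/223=9/223=0.04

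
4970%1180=250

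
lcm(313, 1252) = 1252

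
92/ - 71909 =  - 92/71909=- 0.00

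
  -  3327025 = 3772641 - 7099666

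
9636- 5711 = 3925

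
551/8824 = 551/8824 = 0.06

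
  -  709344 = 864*( - 821) 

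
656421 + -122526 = 533895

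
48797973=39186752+9611221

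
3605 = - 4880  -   - 8485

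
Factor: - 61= - 61^1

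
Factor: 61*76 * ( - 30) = -2^3*3^1 * 5^1*19^1 * 61^1 = -139080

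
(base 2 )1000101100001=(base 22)945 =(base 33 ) 42R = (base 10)4449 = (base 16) 1161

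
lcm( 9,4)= 36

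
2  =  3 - 1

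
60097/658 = 60097/658=91.33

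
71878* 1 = 71878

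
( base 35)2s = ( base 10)98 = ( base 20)4I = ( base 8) 142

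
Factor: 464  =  2^4*29^1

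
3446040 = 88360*39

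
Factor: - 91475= - 5^2*3659^1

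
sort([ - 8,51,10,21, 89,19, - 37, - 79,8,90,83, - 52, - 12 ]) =[-79, - 52, - 37, - 12, -8,8,10,19,  21, 51, 83,89,  90]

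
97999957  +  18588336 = 116588293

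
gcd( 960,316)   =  4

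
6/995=6/995 = 0.01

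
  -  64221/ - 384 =167 + 31/128  =  167.24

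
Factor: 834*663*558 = 2^2*3^4 * 13^1*17^1*31^1*139^1=308541636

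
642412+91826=734238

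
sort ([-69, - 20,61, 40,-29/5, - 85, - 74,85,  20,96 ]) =[  -  85, - 74,-69,-20,-29/5,20,40,61,85,96] 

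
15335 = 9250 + 6085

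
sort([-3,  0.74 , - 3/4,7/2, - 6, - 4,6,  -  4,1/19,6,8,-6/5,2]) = [ - 6, - 4, - 4, - 3, - 6/5, - 3/4, 1/19,0.74, 2,7/2, 6,6,8 ] 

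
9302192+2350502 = 11652694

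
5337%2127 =1083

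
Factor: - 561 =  - 3^1*11^1 * 17^1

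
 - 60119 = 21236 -81355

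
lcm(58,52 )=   1508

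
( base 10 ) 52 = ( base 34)1i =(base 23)26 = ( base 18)2g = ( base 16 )34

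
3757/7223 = 3757/7223 = 0.52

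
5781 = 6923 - 1142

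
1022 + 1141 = 2163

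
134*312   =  41808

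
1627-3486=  - 1859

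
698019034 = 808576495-110557461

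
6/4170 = 1/695 =0.00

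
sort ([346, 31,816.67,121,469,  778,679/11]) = [ 31, 679/11,121 , 346 , 469,778 , 816.67 ]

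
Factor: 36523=36523^1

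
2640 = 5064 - 2424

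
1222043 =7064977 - 5842934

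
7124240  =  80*89053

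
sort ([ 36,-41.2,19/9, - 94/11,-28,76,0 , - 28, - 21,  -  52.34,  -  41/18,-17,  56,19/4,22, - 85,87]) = [ - 85,  -  52.34, - 41.2, -28, - 28, - 21,-17,-94/11, -41/18,0, 19/9 , 19/4,22,36,56,76, 87] 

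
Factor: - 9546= - 2^1 * 3^1*37^1 * 43^1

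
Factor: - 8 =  - 2^3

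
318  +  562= 880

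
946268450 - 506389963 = 439878487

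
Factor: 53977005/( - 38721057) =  - 3^1* 5^1*19^1*71^( - 1 ) *63131^1*181789^( - 1 ) = - 17992335/12907019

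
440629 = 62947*7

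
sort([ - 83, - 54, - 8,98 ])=[-83, - 54,- 8, 98] 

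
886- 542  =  344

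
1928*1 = 1928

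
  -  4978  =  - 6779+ 1801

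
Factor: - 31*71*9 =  - 3^2*31^1*71^1 = - 19809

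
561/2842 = 561/2842 = 0.20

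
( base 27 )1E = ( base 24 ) 1h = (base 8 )51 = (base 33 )18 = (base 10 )41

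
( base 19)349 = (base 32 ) 14g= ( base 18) 3AG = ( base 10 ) 1168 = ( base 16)490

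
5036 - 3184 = 1852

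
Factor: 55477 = 29^1 *1913^1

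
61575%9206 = 6339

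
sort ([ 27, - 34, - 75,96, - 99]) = [ - 99, - 75, - 34, 27, 96 ] 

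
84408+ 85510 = 169918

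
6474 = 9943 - 3469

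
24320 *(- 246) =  - 5982720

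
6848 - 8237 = -1389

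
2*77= 154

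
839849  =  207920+631929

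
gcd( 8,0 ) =8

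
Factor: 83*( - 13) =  - 1079 = - 13^1* 83^1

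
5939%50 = 39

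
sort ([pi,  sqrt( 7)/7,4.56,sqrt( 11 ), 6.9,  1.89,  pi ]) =[ sqrt( 7)/7, 1.89,pi, pi,sqrt( 11 ),  4.56,  6.9]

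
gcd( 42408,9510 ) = 6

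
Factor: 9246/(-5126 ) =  - 4623/2563 = -  3^1*11^( - 1)*23^1*67^1*233^( - 1 ) 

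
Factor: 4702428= 2^2 * 3^3*43541^1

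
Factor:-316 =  -2^2*79^1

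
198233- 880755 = -682522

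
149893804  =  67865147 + 82028657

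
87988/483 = 182 + 82/483 = 182.17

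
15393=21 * 733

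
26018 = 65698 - 39680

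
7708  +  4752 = 12460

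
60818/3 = 20272 + 2/3 = 20272.67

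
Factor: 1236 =2^2*3^1*103^1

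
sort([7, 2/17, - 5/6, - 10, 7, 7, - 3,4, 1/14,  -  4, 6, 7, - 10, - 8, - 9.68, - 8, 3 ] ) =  [ - 10, - 10, - 9.68, - 8, - 8, - 4, - 3, - 5/6, 1/14,2/17, 3,4, 6, 7, 7, 7,7 ] 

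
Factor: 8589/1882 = 2^( - 1)*3^1*7^1*409^1 * 941^( - 1)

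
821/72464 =821/72464= 0.01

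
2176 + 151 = 2327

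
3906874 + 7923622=11830496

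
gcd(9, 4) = 1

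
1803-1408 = 395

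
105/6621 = 35/2207 = 0.02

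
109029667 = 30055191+78974476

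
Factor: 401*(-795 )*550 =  - 175337250 =- 2^1*3^1*5^3* 11^1*53^1*401^1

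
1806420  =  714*2530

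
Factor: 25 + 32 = 57 = 3^1 * 19^1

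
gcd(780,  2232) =12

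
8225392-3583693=4641699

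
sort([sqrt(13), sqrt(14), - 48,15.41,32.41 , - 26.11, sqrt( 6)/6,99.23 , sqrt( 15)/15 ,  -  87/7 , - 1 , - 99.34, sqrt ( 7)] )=[ - 99.34, - 48,  -  26.11 , - 87/7, - 1,sqrt(15) /15,sqrt (6)/6, sqrt(7),  sqrt ( 13 ) , sqrt(14) , 15.41 , 32.41,99.23 ] 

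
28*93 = 2604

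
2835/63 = 45 = 45.00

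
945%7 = 0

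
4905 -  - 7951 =12856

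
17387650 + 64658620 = 82046270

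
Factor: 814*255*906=188058420 = 2^2*3^2*5^1 * 11^1*17^1*37^1 *151^1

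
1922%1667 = 255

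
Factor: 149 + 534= 683 = 683^1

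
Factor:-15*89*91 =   -  121485 = - 3^1*5^1*7^1*13^1*89^1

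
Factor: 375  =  3^1*5^3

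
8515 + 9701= 18216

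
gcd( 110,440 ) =110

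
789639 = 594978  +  194661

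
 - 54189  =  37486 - 91675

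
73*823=60079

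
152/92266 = 76/46133 = 0.00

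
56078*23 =1289794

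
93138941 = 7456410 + 85682531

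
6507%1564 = 251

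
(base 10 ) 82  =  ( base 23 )3d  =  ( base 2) 1010010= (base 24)3A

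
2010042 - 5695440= - 3685398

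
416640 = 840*496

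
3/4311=1/1437 = 0.00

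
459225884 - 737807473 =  - 278581589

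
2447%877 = 693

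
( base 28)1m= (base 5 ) 200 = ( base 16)32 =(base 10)50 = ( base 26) 1o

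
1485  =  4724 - 3239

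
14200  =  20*710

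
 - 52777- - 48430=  - 4347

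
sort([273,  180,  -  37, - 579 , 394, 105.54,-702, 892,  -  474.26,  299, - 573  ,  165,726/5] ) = [ - 702, -579,-573, - 474.26,- 37, 105.54,726/5, 165, 180 , 273,  299, 394, 892]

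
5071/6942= 5071/6942 = 0.73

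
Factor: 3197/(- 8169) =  - 3^ (-1 ) * 7^( - 1)* 23^1 * 139^1*389^ ( - 1 ) 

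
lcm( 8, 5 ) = 40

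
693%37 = 27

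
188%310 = 188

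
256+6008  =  6264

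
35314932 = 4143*8524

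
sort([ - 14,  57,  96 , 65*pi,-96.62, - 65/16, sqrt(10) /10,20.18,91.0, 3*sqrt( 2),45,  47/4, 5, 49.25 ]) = [ - 96.62, - 14, - 65/16,sqrt(10)/10, 3*sqrt(2),5, 47/4,20.18,45,  49.25, 57, 91.0, 96, 65 * pi] 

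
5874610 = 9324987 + - 3450377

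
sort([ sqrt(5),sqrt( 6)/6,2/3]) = [ sqrt( 6)/6, 2/3,sqrt( 5 )]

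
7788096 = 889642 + 6898454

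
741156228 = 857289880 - 116133652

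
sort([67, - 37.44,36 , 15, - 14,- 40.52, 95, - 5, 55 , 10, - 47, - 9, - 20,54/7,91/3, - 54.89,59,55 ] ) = [ - 54.89, - 47, - 40.52, - 37.44, - 20, - 14,  -  9, - 5, 54/7, 10,15,91/3,36,55,55, 59,67,95] 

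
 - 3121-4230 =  - 7351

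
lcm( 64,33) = 2112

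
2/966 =1/483 = 0.00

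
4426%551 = 18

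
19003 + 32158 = 51161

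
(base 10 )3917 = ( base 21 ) 8IB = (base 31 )42b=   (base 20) 9FH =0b111101001101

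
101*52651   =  5317751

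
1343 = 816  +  527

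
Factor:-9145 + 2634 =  - 17^1*383^1  =  -6511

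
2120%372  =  260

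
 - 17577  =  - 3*5859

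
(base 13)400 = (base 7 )1654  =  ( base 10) 676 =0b1010100100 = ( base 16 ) 2a4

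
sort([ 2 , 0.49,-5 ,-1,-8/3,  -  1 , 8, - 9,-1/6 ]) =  [ - 9,-5, -8/3 ,-1 , - 1, - 1/6,0.49,2,8] 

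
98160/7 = 98160/7 = 14022.86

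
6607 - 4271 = 2336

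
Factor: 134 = 2^1*67^1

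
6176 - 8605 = - 2429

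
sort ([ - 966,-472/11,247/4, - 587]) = [-966, - 587, - 472/11, 247/4]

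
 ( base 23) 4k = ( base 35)37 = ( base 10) 112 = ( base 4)1300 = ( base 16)70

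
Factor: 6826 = 2^1 * 3413^1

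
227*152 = 34504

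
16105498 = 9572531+6532967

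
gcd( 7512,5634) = 1878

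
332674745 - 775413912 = - 442739167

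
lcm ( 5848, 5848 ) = 5848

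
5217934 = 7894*661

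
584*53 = 30952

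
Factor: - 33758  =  - 2^1*16879^1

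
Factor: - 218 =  - 2^1*109^1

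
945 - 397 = 548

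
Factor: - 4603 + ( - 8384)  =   - 12987 = - 3^3*13^1*37^1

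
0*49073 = 0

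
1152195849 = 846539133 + 305656716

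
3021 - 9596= - 6575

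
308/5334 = 22/381 =0.06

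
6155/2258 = 2 + 1639/2258 = 2.73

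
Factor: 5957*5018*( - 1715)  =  -2^1*5^1 * 7^4*13^1*23^1*37^1*193^1 = - 51265167590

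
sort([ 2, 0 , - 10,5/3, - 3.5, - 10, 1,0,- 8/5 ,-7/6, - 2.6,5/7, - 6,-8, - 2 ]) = [-10, - 10, - 8, - 6, - 3.5, - 2.6, - 2,  -  8/5, - 7/6,0, 0, 5/7,1,5/3, 2 ]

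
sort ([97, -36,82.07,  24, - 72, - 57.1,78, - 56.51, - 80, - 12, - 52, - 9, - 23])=[ - 80, - 72,-57.1, - 56.51, - 52 , - 36, - 23, - 12, - 9,24,  78,82.07,  97 ] 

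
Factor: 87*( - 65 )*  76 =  - 429780   =  - 2^2*3^1*5^1*13^1* 19^1*29^1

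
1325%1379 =1325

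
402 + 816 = 1218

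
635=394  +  241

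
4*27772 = 111088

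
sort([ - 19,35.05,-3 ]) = [ - 19, - 3,35.05]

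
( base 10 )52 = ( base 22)28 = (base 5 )202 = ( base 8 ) 64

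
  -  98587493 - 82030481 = - 180617974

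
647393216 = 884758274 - 237365058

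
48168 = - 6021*(-8)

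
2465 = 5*493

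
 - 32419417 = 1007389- 33426806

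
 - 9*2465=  - 22185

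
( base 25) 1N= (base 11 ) 44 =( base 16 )30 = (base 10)48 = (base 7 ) 66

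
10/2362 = 5/1181 = 0.00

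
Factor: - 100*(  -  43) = 2^2 * 5^2*43^1 =4300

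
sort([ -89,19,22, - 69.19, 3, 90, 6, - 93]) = [ - 93 , - 89, - 69.19, 3, 6 , 19 , 22,90 ] 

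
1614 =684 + 930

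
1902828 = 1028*1851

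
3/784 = 3/784  =  0.00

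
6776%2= 0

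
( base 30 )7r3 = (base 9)10673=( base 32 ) 6U9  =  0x1BC9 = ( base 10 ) 7113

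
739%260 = 219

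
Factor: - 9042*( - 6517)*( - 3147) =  - 2^1*3^2 * 7^3*11^1*19^1*137^1*1049^1= - 185442368958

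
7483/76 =7483/76=98.46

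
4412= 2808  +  1604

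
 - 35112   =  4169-39281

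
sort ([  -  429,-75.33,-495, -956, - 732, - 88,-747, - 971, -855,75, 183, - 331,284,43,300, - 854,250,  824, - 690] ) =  [ - 971, - 956,  -  855,-854, - 747, - 732, - 690,-495,  -  429,-331 ,  -  88,  -  75.33,43,75,183,250 , 284,300,824] 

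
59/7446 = 59/7446 = 0.01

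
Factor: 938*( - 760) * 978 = -2^5*3^1*5^1*7^1*19^1*67^1*163^1 = - 697196640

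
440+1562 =2002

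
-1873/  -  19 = 98 + 11/19= 98.58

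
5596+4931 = 10527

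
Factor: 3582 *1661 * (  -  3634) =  - 21621217068 = - 2^2*3^2*11^1*  23^1*79^1  *151^1 * 199^1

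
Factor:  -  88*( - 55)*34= 164560 = 2^4*5^1*11^2*17^1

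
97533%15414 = 5049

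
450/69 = 6 + 12/23 = 6.52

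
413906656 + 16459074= 430365730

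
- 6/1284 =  - 1/214 = -0.00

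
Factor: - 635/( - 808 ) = 2^(  -  3 ) * 5^1*101^( - 1 )*127^1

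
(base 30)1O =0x36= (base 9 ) 60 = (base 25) 24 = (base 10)54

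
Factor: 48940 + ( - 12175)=36765= 3^2*5^1*19^1*43^1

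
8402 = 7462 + 940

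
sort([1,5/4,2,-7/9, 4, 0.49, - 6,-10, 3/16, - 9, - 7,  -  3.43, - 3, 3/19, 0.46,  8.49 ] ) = [ - 10,-9, - 7 , - 6,-3.43, - 3, - 7/9, 3/19, 3/16 , 0.46, 0.49, 1, 5/4, 2, 4, 8.49 ]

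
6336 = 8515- 2179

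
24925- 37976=-13051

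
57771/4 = 57771/4  =  14442.75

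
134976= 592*228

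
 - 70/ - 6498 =35/3249 = 0.01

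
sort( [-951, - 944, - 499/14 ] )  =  [-951, - 944,  -  499/14 ] 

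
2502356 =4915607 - 2413251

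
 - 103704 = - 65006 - 38698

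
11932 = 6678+5254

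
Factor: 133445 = 5^1 * 13^1 * 2053^1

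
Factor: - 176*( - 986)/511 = 173536/511 = 2^5 * 7^(- 1)*11^1*17^1 * 29^1 * 73^( - 1) 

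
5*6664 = 33320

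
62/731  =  62/731 = 0.08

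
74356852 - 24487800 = 49869052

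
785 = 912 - 127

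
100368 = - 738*(  -  136) 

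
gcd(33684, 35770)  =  14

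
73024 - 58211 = 14813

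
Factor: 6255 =3^2*5^1*139^1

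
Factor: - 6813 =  - 3^2*757^1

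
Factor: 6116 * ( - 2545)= - 2^2 * 5^1 * 11^1 * 139^1*509^1 = -15565220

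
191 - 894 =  - 703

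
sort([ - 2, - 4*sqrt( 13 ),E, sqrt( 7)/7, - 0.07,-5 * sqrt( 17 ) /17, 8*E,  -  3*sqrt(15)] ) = [ - 4*sqrt( 13 ),-3*sqrt(15), -2, -5*sqrt (17 ) /17, - 0.07, sqrt ( 7 ) /7, E , 8*E] 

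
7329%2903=1523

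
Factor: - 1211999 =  - 1211999^1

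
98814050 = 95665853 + 3148197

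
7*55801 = 390607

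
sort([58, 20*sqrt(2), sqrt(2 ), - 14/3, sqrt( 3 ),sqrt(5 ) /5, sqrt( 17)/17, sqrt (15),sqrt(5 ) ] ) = [ - 14/3, sqrt(17)/17,  sqrt( 5 ) /5, sqrt(2 ),  sqrt(3), sqrt(5 ),  sqrt(15), 20*sqrt(2),58 ] 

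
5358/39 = 1786/13 =137.38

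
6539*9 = 58851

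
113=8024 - 7911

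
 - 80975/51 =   -  1588+13/51 = -1587.75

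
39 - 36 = 3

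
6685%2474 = 1737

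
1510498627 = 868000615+642498012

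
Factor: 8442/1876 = 2^( - 1 )*3^2 = 9/2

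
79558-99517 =  -  19959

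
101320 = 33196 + 68124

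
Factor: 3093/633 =211^(-1)*1031^1  =  1031/211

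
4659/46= 4659/46 = 101.28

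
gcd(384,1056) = 96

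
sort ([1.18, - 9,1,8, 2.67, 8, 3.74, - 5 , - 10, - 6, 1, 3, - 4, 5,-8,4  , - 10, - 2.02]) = [ - 10, - 10, - 9, - 8 , - 6, - 5, - 4, - 2.02, 1, 1,  1.18, 2.67 , 3, 3.74, 4, 5,8,8]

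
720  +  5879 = 6599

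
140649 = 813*173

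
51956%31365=20591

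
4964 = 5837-873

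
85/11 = 85/11= 7.73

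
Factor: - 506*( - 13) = 6578 = 2^1*11^1*13^1*23^1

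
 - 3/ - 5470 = 3/5470=0.00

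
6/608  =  3/304 = 0.01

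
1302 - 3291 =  - 1989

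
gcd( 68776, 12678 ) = 2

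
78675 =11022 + 67653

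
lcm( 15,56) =840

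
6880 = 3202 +3678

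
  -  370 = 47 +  -417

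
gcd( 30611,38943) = 1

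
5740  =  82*70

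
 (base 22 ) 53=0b1110001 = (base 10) 113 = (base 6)305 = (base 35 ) 38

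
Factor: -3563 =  - 7^1*509^1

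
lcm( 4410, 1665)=163170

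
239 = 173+66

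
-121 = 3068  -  3189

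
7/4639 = 7/4639=0.00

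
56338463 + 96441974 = 152780437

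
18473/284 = 18473/284 = 65.05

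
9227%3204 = 2819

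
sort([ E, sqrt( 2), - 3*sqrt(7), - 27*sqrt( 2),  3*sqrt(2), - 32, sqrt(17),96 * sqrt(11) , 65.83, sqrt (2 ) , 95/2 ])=[  -  27*sqrt( 2), - 32 , - 3*sqrt(7), sqrt(2 ), sqrt( 2 ),E,sqrt (17), 3*sqrt( 2), 95/2, 65.83,96*sqrt( 11)]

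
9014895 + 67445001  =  76459896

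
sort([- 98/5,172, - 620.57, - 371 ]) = [ - 620.57, - 371, - 98/5, 172]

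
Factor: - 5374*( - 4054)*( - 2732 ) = - 2^4 * 683^1*2027^1*2687^1 = - 59519887472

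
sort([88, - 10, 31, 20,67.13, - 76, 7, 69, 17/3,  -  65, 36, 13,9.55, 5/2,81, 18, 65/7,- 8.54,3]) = [ -76, - 65, - 10, - 8.54,5/2,3,17/3, 7,65/7, 9.55, 13 , 18, 20, 31, 36 , 67.13,69 , 81 , 88] 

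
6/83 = 6/83 = 0.07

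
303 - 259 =44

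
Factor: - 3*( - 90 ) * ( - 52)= - 14040 = - 2^3 *3^3*5^1  *13^1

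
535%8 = 7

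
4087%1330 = 97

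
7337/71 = 103 + 24/71 = 103.34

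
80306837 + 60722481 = 141029318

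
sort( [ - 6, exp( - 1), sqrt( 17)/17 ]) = [ - 6  ,  sqrt( 17) /17 , exp( - 1) ]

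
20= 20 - 0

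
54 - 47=7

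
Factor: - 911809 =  - 557^1 * 1637^1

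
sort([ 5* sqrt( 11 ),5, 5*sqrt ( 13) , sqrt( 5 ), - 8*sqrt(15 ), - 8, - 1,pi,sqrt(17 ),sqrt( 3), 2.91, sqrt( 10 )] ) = [ - 8*sqrt( 15) , - 8, - 1,sqrt(3),sqrt( 5), 2.91,pi,sqrt( 10),sqrt(17),5, 5 * sqrt( 11),  5*sqrt(13 )] 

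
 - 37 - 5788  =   - 5825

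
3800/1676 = 950/419 =2.27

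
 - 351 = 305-656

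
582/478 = 1+52/239 = 1.22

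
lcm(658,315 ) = 29610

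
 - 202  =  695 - 897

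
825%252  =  69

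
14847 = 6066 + 8781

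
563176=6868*82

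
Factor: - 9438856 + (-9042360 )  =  -2^6 * 13^1*97^1*229^1 = - 18481216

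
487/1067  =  487/1067 = 0.46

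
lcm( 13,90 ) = 1170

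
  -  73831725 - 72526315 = -146358040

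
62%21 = 20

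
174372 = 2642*66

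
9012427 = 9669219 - 656792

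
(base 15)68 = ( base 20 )4I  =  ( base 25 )3N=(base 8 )142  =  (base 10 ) 98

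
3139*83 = 260537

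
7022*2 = 14044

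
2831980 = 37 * 76540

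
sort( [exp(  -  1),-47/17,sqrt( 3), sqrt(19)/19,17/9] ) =[ - 47/17,sqrt(19 )/19,exp(-1),sqrt(3),  17/9] 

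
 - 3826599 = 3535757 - 7362356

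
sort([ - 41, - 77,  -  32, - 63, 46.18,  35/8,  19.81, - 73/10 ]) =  [ - 77, - 63, - 41, -32,  -  73/10, 35/8, 19.81, 46.18]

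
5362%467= 225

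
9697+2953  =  12650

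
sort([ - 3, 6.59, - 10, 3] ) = [ - 10, - 3, 3, 6.59] 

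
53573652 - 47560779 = 6012873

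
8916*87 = 775692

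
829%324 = 181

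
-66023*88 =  - 5810024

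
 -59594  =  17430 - 77024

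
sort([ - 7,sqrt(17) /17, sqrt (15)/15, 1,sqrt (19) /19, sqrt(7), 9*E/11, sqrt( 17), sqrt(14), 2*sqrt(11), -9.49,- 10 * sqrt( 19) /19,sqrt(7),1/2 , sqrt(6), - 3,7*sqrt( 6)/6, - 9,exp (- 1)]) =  [ - 9.49, - 9,-7, - 3, - 10*sqrt ( 19)/19 , sqrt(19)/19, sqrt( 17 )/17,sqrt( 15) /15,exp( - 1),  1/2  ,  1, 9*E/11, sqrt( 6), sqrt(7),  sqrt( 7), 7*sqrt( 6)/6,  sqrt( 14), sqrt( 17), 2*sqrt( 11 )]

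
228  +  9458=9686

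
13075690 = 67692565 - 54616875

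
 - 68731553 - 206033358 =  - 274764911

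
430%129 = 43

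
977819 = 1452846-475027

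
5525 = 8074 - 2549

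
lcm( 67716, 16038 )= 609444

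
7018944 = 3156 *2224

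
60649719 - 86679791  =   - 26030072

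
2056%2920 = 2056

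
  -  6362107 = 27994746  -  34356853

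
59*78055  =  4605245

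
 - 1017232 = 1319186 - 2336418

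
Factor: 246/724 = 123/362 = 2^( - 1)*3^1*41^1*181^( - 1)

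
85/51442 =5/3026 = 0.00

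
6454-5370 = 1084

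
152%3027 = 152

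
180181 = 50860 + 129321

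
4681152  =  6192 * 756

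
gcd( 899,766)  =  1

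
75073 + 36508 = 111581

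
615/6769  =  615/6769 = 0.09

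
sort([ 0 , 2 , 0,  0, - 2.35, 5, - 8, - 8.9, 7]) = [ - 8.9, - 8, - 2.35, 0,0, 0 , 2 , 5, 7 ] 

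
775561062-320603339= 454957723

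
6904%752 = 136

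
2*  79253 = 158506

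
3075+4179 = 7254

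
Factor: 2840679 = 3^2*315631^1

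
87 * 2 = 174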